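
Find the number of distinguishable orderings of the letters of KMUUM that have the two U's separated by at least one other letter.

18

Total arrangements of KMUUM: 5!/(2!·2!) = 30.
If the two U's are adjacent, glue them into one block, leaving 4 items to arrange: (4)!/(2!) = 12 ways.
Hence 30 − 12 = 18.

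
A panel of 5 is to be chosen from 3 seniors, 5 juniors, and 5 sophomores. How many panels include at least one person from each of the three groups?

925

With no constraint there are C(13,5) = 1287 possible selections.
Subtract selections that omit an entire group: no seniors → C(10,5) = 252; no juniors → C(8,5) = 56; no sophomores → C(8,5) = 56.
Add back selections omitting two groups (i.e. drawn from a single group): C(3,5) + C(5,5) + C(5,5) = 2.
By inclusion–exclusion: 1287 − 364 + 2 = 925.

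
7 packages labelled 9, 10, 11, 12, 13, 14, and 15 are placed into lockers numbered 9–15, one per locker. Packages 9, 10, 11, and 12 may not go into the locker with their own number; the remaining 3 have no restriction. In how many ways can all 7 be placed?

Let Aᵢ (for 9 ≤ i ≤ 12) be the placements that put package i in its forbidden locker. Any j of these fix j positions, leaving (7−j)! ways to fill the rest, and there are C(4,j) ways to pick which j.
By inclusion–exclusion, the number of valid placements is Σ_{j=0}^{4} (−1)^j C(4,j)·(7−j)!.
Computing: 5040 − 2880 + 720 − 96 + 6 = 2790.

2790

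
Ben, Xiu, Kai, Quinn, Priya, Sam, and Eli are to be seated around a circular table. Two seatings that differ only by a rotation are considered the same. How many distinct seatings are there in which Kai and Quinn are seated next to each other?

240

Treat {Kai, Quinn} as one unit (2 internal orders) and seat the resulting 6 units around the table: (5)! circular arrangements.
So 2 × (5)! = 2 × 120 = 240.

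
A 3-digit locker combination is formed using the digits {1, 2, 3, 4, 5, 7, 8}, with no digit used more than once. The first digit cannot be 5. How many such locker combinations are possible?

The first digit has 7−1 = 6 choices (anything except 5).
The remaining 2 digits are filled from the other 6 symbols without repetition: 6 × 5 = 30.
Total: 6 × 30 = 180.

180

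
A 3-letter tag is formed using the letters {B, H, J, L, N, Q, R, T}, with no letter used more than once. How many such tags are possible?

336

With no repetition, fill the 3 letters in order: 8 choices, then 7, down to 6.
8 × 7 × 6 = 336.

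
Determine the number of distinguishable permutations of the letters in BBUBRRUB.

The 8 letters of BBUBRRUB have repeats: B appearing 4 times, R appearing twice, and U appearing twice.
The number of distinct arrangements is 8!/(4!·2!·2!) = 40320/96 = 420.

420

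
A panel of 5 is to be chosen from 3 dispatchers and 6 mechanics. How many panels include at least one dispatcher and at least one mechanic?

With no constraint there are C(9,5) = 126 possible selections.
Subtract selections that omit an entire group: no dispatchers → C(6,5) = 6; no mechanics → C(3,5) = 0.
Both groups omitted at once is impossible, so 126 − 6 = 120.

120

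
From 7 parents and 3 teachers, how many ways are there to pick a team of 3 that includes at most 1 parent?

Split by how many parents are chosen (0 through 1).
Sum: C(7,0)·C(3,3) + C(7,1)·C(3,2) = 1 + 21 = 22.

22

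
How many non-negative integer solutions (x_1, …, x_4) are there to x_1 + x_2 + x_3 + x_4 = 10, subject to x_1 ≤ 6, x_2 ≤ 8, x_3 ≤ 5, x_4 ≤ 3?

144

Ignoring the caps, the number of non-negative solutions to x_1+…+x_4 = 10 is C(13,3) = 286.
Subtract solutions that violate a single cap (substitute x_i' = x_i − (cap_i+1)): x_1 ≥ 7 gives C(6,3) = 20; x_2 ≥ 9 gives C(4,3) = 4; x_3 ≥ 6 gives C(7,3) = 35; x_4 ≥ 4 gives C(9,3) = 84. Together 143.
Add back pairs where two caps are both exceeded: 0 + 0 + 0 + 0 + 0 + 1 = 1.
By inclusion–exclusion the count is 286 − 143 + 1 = 144.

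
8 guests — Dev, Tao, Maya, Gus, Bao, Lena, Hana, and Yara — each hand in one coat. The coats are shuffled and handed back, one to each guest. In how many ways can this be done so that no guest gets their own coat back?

Let Aᵢ be the assignments in which guest i gets their own coat. We want the size of the complement of A₁∪…∪A_8.
By inclusion–exclusion this is Σ_{j=0}^{8} (−1)^j C(8,j)·(8−j)!.
Computing: 40320 − 40320 + 20160 − 6720 + 1680 − 336 + 56 − 8 + 1 = 14833.

14833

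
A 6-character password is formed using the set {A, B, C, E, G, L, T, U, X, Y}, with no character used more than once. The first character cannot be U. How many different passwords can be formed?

The first character has 10−1 = 9 choices (anything except U).
The remaining 5 characters are filled from the other 9 symbols without repetition: 9 × 8 × 7 × 6 × 5 = 15120.
Total: 9 × 15120 = 136080.

136080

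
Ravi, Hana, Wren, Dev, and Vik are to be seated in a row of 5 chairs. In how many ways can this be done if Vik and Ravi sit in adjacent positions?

48

Treat {Vik, Ravi} as a single unit. There are 4 units to order, and the pair itself can be ordered 2 ways.
So the count is 2·(4)! = 48.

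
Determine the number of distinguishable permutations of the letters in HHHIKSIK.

1680

Letter multiplicities in HHHIKSIK: H×3, I×2, K×2, S×1.
Dividing 8! = 40320 by 3!·2!·2! = 24 for the repeated letters gives 1680.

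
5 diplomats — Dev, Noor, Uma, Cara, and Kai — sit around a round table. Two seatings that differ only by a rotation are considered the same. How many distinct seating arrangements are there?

24

Around a circle, 5 distinct people have 5!/5 = (4)! = 24 rotationally distinct seatings.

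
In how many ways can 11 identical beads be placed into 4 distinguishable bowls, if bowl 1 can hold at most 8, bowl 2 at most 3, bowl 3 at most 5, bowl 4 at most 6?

148

Without the upper bounds there are C(14,3) = 364 ways to split 11 among 4 bowls.
Subtract solutions that violate a single cap (substitute x_i' = x_i − (cap_i+1)): x_1 ≥ 9 gives C(5,3) = 10; x_2 ≥ 4 gives C(10,3) = 120; x_3 ≥ 6 gives C(8,3) = 56; x_4 ≥ 7 gives C(7,3) = 35. Together 221.
Add back pairs where two caps are both exceeded: 0 + 0 + 0 + 4 + 1 + 0 = 5.
By inclusion–exclusion the count is 364 − 221 + 5 = 148.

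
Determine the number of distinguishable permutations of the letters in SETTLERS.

The 8 letters of SETTLERS have repeats: E appearing twice, S appearing twice, and T appearing twice.
So there are 8! / (2!·2!·2!) = 5040 distinguishable arrangements.

5040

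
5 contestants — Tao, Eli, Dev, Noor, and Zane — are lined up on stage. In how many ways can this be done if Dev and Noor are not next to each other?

Of the 5! = 120 arrangements, those with Dev and Noor adjacent number 2 × 4! = 48 (treat the pair as a block with 2 internal orders).
So 120 − 48 = 72 arrangements keep them apart.

72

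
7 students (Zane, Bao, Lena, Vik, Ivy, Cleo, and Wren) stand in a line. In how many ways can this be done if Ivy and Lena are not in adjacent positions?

Of the 7! = 5040 arrangements, those with Ivy and Lena adjacent number 2 × 6! = 1440 (treat the pair as a block with 2 internal orders).
So 5040 − 1440 = 3600 arrangements keep them apart.

3600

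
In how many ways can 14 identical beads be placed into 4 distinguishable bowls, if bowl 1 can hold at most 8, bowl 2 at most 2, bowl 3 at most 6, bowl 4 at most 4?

Ignoring the caps, the number of non-negative solutions to x_1+…+x_4 = 14 is C(17,3) = 680.
Subtract solutions that violate a single cap (substitute x_i' = x_i − (cap_i+1)): x_1 ≥ 9 gives C(8,3) = 56; x_2 ≥ 3 gives C(14,3) = 364; x_3 ≥ 7 gives C(10,3) = 120; x_4 ≥ 5 gives C(12,3) = 220. Together 760.
Add back pairs where two caps are both exceeded: 10 + 0 + 1 + 35 + 84 + 10 = 140.
By inclusion–exclusion the count is 680 − 760 + 140 = 60.

60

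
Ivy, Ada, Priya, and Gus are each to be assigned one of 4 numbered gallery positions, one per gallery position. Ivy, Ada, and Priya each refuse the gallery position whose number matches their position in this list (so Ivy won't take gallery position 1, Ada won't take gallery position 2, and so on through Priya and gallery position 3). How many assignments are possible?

11

Let Aᵢ (for i ∈ {1, 2, 3}) be the placements that put person i in their forbidden gallery position. Any j of these fix j positions, leaving (4−j)! ways to fill the rest, and there are C(3,j) ways to pick which j.
By inclusion–exclusion, the number of valid placements is Σ_{j=0}^{3} (−1)^j C(3,j)·(4−j)!.
Computing: 24 − 18 + 6 − 1 = 11.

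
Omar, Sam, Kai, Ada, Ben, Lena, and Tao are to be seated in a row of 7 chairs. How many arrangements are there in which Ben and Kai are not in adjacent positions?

3600

Of the 7! = 5040 arrangements, those with Ben and Kai adjacent number 2 × 6! = 1440 (treat the pair as a block with 2 internal orders).
So 5040 − 1440 = 3600 arrangements keep them apart.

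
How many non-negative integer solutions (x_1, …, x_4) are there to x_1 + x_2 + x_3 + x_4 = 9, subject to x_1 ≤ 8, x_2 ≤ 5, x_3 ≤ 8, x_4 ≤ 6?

Ignoring the caps, the number of non-negative solutions to x_1+…+x_4 = 9 is C(12,3) = 220.
Subtract solutions that violate a single cap (substitute x_i' = x_i − (cap_i+1)): x_1 ≥ 9 gives C(3,3) = 1; x_2 ≥ 6 gives C(6,3) = 20; x_3 ≥ 9 gives C(3,3) = 1; x_4 ≥ 7 gives C(5,3) = 10. Together 32.
No two caps can be exceeded simultaneously, so the pair terms are all 0.
By inclusion–exclusion the count is 220 − 32 + 0 = 188.

188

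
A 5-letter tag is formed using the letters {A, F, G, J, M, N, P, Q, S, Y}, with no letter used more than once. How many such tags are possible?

30240

Choose and order 5 of the 10 symbols: the first letter has 10 options, the next 9, and so on down to 6.
10 × 9 × 8 × 7 × 6 = 30240.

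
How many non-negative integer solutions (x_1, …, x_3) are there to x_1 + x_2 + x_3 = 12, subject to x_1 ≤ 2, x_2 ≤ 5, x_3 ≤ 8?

By stars and bars, unrestricted non-negative solutions to x_1+…+x_3 = 12 number C(12+2,2) = 91.
Subtract solutions that violate a single cap (substitute x_i' = x_i − (cap_i+1)): x_1 ≥ 3 gives C(11,2) = 55; x_2 ≥ 6 gives C(8,2) = 28; x_3 ≥ 9 gives C(5,2) = 10. Together 93.
Add back pairs where two caps are both exceeded: 10 + 1 + 0 = 11.
By inclusion–exclusion the count is 91 − 93 + 11 = 9.

9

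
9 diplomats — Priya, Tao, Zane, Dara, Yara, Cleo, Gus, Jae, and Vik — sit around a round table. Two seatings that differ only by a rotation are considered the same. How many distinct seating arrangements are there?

Seat Priya anywhere (absorbing the rotational symmetry), then permute the other 8: (8)! = 40320.

40320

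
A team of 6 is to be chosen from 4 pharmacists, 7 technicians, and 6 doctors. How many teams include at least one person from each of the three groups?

9996

Total 6-person selections from all 17: C(17,6) = 12376.
Subtract selections that omit an entire group: no pharmacists → C(13,6) = 1716; no technicians → C(10,6) = 210; no doctors → C(11,6) = 462.
Add back selections omitting two groups (i.e. drawn from a single group): C(4,6) + C(7,6) + C(6,6) = 8.
By inclusion–exclusion: 12376 − 2388 + 8 = 9996.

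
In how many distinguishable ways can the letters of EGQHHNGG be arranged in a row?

Letter multiplicities in EGQHHNGG: E×1, G×3, H×2, N×1, Q×1.
So there are 8! / (3!·2!) = 3360 distinguishable arrangements.

3360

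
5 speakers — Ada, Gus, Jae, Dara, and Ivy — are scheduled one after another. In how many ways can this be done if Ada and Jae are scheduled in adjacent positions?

Treat {Ada, Jae} as a single unit. There are 4 units to order, and the pair itself can be ordered 2 ways.
So the count is 2·(4)! = 48.

48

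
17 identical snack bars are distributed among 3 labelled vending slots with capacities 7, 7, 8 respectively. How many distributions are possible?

21

By stars and bars, unrestricted non-negative solutions to x_1+…+x_3 = 17 number C(17+2,2) = 171.
Subtract solutions that violate a single cap (substitute x_i' = x_i − (cap_i+1)): x_1 ≥ 8 gives C(11,2) = 55; x_2 ≥ 8 gives C(11,2) = 55; x_3 ≥ 9 gives C(10,2) = 45. Together 155.
Add back pairs where two caps are both exceeded: 3 + 1 + 1 = 5.
By inclusion–exclusion the count is 171 − 155 + 5 = 21.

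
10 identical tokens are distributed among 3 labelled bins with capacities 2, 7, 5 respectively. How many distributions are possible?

12

Without the upper bounds there are C(12,2) = 66 ways to split 10 among 3 bins.
Subtract solutions that violate a single cap (substitute x_i' = x_i − (cap_i+1)): x_1 ≥ 3 gives C(9,2) = 36; x_2 ≥ 8 gives C(4,2) = 6; x_3 ≥ 6 gives C(6,2) = 15. Together 57.
Add back pairs where two caps are both exceeded: 0 + 3 + 0 = 3.
By inclusion–exclusion the count is 66 − 57 + 3 = 12.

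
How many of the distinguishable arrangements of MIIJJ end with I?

12

Fix I in the last position and arrange the remaining 4 letters.
Those 4 letters have J appearing twice, giving (4)!/(2!) = 12.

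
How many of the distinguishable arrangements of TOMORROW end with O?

1260

With the last slot taken by O, it remains to arrange the other 7 letters (TMORROW).
Those 7 letters have O appearing twice and R appearing twice, giving (7)!/(2!·2!) = 1260.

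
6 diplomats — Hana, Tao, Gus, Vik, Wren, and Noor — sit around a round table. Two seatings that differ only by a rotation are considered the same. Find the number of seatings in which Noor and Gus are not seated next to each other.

All circular seatings of 6 people number (5)! = 120.
Seatings with Noor beside Gus: treat them as a block with 2 internal orders, giving 2 × (4)! = 48.
Subtracting, 120 − 48 = 72.

72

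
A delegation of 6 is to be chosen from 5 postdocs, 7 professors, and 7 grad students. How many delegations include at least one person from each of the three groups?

Unrestricted: C(19,6) = 27132 ways to pick any 6 of the 19.
Selections missing a whole group: no postdocs → C(14,6) = 3003; no professors → C(12,6) = 924; no grad students → C(12,6) = 924.
Add back selections omitting two groups (i.e. drawn from a single group): C(5,6) + C(7,6) + C(7,6) = 14.
By inclusion–exclusion: 27132 − 4851 + 14 = 22295.

22295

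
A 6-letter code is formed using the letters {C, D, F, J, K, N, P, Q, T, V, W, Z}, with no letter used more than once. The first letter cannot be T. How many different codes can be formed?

The first letter has 12−1 = 11 choices (anything except T).
The remaining 5 letters are filled from the other 11 symbols without repetition: 11 × 10 × 9 × 8 × 7 = 55440.
Total: 11 × 55440 = 609840.

609840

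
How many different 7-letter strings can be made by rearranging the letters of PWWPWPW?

35

Letter multiplicities in PWWPWPW: P×3, W×4.
So there are 7! / (4!·3!) = 35 distinguishable arrangements.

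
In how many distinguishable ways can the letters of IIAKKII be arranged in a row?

Letter multiplicities in IIAKKII: A×1, I×4, K×2.
So there are 7! / (4!·2!) = 105 distinguishable arrangements.

105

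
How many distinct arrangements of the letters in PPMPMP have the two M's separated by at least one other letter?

10

Total arrangements of PPMPMP: 6!/(4!·2!) = 15.
Arrangements with the M's together: treat MM as one letter, giving (5)!/(4!) = 5.
Subtracting, 15 − 5 = 10 arrangements keep the M's apart.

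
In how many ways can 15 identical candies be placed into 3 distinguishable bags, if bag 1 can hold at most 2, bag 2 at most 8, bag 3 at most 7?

6

By stars and bars, unrestricted non-negative solutions to x_1+…+x_3 = 15 number C(15+2,2) = 136.
Subtract solutions that violate a single cap (substitute x_i' = x_i − (cap_i+1)): x_1 ≥ 3 gives C(14,2) = 91; x_2 ≥ 9 gives C(8,2) = 28; x_3 ≥ 8 gives C(9,2) = 36. Together 155.
Add back pairs where two caps are both exceeded: 10 + 15 + 0 = 25.
By inclusion–exclusion the count is 136 − 155 + 25 = 6.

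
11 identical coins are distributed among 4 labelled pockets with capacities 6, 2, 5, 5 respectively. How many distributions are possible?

By stars and bars, unrestricted non-negative solutions to x_1+…+x_4 = 11 number C(11+3,3) = 364.
Subtract solutions that violate a single cap (substitute x_i' = x_i − (cap_i+1)): x_1 ≥ 7 gives C(7,3) = 35; x_2 ≥ 3 gives C(11,3) = 165; x_3 ≥ 6 gives C(8,3) = 56; x_4 ≥ 6 gives C(8,3) = 56. Together 312.
Add back pairs where two caps are both exceeded: 4 + 0 + 0 + 10 + 10 + 0 = 24.
By inclusion–exclusion the count is 364 − 312 + 24 = 76.

76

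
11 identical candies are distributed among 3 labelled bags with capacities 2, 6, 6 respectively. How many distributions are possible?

By stars and bars, unrestricted non-negative solutions to x_1+…+x_3 = 11 number C(11+2,2) = 78.
Subtract solutions that violate a single cap (substitute x_i' = x_i − (cap_i+1)): x_1 ≥ 3 gives C(10,2) = 45; x_2 ≥ 7 gives C(6,2) = 15; x_3 ≥ 7 gives C(6,2) = 15. Together 75.
Add back pairs where two caps are both exceeded: 3 + 3 + 0 = 6.
By inclusion–exclusion the count is 78 − 75 + 6 = 9.

9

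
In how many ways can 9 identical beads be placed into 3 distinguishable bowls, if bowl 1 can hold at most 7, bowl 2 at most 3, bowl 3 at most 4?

17

Without the upper bounds there are C(11,2) = 55 ways to split 9 among 3 bowls.
Subtract solutions that violate a single cap (substitute x_i' = x_i − (cap_i+1)): x_1 ≥ 8 gives C(3,2) = 3; x_2 ≥ 4 gives C(7,2) = 21; x_3 ≥ 5 gives C(6,2) = 15. Together 39.
Add back pairs where two caps are both exceeded: 0 + 0 + 1 = 1.
By inclusion–exclusion the count is 55 − 39 + 1 = 17.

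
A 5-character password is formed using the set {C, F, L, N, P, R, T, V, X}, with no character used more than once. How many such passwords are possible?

Choose and order 5 of the 9 symbols: the first character has 9 options, the next 8, and so on down to 5.
That product is 9 × 8 × 7 × 6 × 5 = 15120.

15120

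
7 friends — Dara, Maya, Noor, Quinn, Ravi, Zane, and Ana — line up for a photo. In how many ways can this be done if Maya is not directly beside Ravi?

There are 7! = 5040 arrangements in all. If Maya and Ravi are adjacent, merging them into one block gives 2·(6)! = 1440 arrangements.
So 5040 − 1440 = 3600 arrangements keep them apart.

3600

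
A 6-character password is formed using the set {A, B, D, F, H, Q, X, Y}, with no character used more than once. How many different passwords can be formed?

20160

With no repetition, fill the 6 characters in order: 8 choices, then 7, down to 3.
That product is 8 × 7 × 6 × 5 × 4 × 3 = 20160.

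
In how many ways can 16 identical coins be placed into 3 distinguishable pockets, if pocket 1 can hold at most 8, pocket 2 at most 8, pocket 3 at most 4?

15

By stars and bars, unrestricted non-negative solutions to x_1+…+x_3 = 16 number C(16+2,2) = 153.
Subtract solutions that violate a single cap (substitute x_i' = x_i − (cap_i+1)): x_1 ≥ 9 gives C(9,2) = 36; x_2 ≥ 9 gives C(9,2) = 36; x_3 ≥ 5 gives C(13,2) = 78. Together 150.
Add back pairs where two caps are both exceeded: 0 + 6 + 6 = 12.
By inclusion–exclusion the count is 153 − 150 + 12 = 15.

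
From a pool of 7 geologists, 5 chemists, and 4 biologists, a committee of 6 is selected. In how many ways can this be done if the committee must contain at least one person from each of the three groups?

6545

Total 6-person selections from all 16: C(16,6) = 8008.
Selections missing a whole group: no geologists → C(9,6) = 84; no chemists → C(11,6) = 462; no biologists → C(12,6) = 924.
Add back selections omitting two groups (i.e. drawn from a single group): C(7,6) + C(5,6) + C(4,6) = 7.
By inclusion–exclusion: 8008 − 1470 + 7 = 6545.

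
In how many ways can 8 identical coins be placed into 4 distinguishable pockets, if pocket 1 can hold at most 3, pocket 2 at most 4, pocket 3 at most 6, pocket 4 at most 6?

Ignoring the caps, the number of non-negative solutions to x_1+…+x_4 = 8 is C(11,3) = 165.
Subtract solutions that violate a single cap (substitute x_i' = x_i − (cap_i+1)): x_1 ≥ 4 gives C(7,3) = 35; x_2 ≥ 5 gives C(6,3) = 20; x_3 ≥ 7 gives C(4,3) = 4; x_4 ≥ 7 gives C(4,3) = 4. Together 63.
No two caps can be exceeded simultaneously, so the pair terms are all 0.
By inclusion–exclusion the count is 165 − 63 + 0 = 102.

102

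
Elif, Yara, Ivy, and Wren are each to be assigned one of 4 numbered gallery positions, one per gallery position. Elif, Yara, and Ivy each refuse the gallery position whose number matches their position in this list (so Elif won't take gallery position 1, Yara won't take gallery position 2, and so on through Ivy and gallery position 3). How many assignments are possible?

Let Aᵢ (for i ∈ {1, 2, 3}) be the placements that put person i in their forbidden gallery position. Any j of these fix j positions, leaving (4−j)! ways to fill the rest, and there are C(3,j) ways to pick which j.
By inclusion–exclusion, the number of valid placements is Σ_{j=0}^{3} (−1)^j C(3,j)·(4−j)!.
Computing: 24 − 18 + 6 − 1 = 11.

11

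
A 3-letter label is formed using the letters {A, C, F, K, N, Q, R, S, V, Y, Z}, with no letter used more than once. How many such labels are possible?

990

With no repetition, fill the 3 letters in order: 11 choices, then 10, down to 9.
11 × 10 × 9 = 990.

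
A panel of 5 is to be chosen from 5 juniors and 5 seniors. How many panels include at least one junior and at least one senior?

With no constraint there are C(10,5) = 252 possible selections.
Subtract selections that omit an entire group: no juniors → C(5,5) = 1; no seniors → C(5,5) = 1.
Both groups omitted at once is impossible, so 252 − 2 = 250.

250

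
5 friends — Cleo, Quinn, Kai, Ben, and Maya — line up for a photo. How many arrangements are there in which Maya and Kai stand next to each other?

Glue Maya and Kai into one block (2 internal orders), leaving 4 units to arrange in a row.
That gives 2 × 4! = 2 × 24 = 48.

48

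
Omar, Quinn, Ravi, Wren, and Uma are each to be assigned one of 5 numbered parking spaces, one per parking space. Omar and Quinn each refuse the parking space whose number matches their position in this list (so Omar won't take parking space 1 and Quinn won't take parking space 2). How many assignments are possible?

Let Aᵢ (for i ∈ {1, 2}) be the placements that put person i in their forbidden parking space. Any j of these fix j positions, leaving (5−j)! ways to fill the rest, and there are C(2,j) ways to pick which j.
By inclusion–exclusion, the number of valid placements is Σ_{j=0}^{2} (−1)^j C(2,j)·(5−j)!.
Computing: 120 − 48 + 6 = 78.

78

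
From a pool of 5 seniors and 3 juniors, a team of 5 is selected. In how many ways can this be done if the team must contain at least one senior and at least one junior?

With no constraint there are C(8,5) = 56 possible selections.
Subtract selections that omit an entire group: no seniors → C(3,5) = 0; no juniors → C(5,5) = 1.
Both groups omitted at once is impossible, so 56 − 1 = 55.

55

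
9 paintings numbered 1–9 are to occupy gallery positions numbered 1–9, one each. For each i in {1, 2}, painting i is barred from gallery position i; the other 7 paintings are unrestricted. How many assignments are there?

287280

Let Aᵢ (for i ∈ {1, 2}) be the placements that put painting i in its forbidden gallery position. Any j of these fix j positions, leaving (9−j)! ways to fill the rest, and there are C(2,j) ways to pick which j.
By inclusion–exclusion, the number of valid placements is Σ_{j=0}^{2} (−1)^j C(2,j)·(9−j)!.
Computing: 362880 − 80640 + 5040 = 287280.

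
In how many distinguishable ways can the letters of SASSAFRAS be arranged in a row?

SASSAFRAS has 9 letters with A appearing 3 times and S appearing 4 times.
Dividing 9! = 362880 by 4!·3! = 144 for the repeated letters gives 2520.

2520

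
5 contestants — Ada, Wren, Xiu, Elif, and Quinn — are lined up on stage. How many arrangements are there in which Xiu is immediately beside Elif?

Glue Xiu and Elif into one block (2 internal orders), leaving 4 units to arrange in a row.
That gives 2 × 4! = 2 × 24 = 48.

48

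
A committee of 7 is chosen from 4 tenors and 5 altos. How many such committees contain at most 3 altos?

Split by how many altos are chosen (0 through 3).
Sum: C(5,0)·C(4,7) + C(5,1)·C(4,6) + C(5,2)·C(4,5) + C(5,3)·C(4,4) = 0 + 0 + 0 + 10 = 10.

10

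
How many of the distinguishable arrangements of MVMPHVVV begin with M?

Fix M in the first position and arrange the remaining 7 letters.
Those 7 letters have V appearing 4 times, giving (7)!/(4!) = 210.

210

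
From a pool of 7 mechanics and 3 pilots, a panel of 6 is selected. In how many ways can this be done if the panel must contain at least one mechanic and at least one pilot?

Unrestricted: C(10,6) = 210 ways to pick any 6 of the 10.
Subtract selections that omit an entire group: no mechanics → C(3,6) = 0; no pilots → C(7,6) = 7.
Both groups omitted at once is impossible, so 210 − 7 = 203.

203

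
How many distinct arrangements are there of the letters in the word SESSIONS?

Letter multiplicities in SESSIONS: E×1, I×1, N×1, O×1, S×4.
Dividing 8! = 40320 by 4! = 24 for the repeated letters gives 1680.

1680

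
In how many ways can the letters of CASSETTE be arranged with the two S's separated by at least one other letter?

3780

There are 8!/(2!·2!·2!) = 5040 arrangements of CASSETTE in total.
If the two S's are adjacent, glue them into one block, leaving 7 items to arrange: (7)!/(2!·2!) = 1260 ways.
Hence 5040 − 1260 = 3780.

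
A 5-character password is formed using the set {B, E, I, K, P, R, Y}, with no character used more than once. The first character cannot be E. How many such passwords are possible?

The first character has 7−1 = 6 choices (anything except E).
The remaining 4 characters are filled from the other 6 symbols without repetition: 6 × 5 × 4 × 3 = 360.
Total: 6 × 360 = 2160.

2160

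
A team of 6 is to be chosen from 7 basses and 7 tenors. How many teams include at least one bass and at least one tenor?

Total 6-person selections from all 14: C(14,6) = 3003.
Subtract selections that omit an entire group: no basses → C(7,6) = 7; no tenors → C(7,6) = 7.
Both groups omitted at once is impossible, so 3003 − 14 = 2989.

2989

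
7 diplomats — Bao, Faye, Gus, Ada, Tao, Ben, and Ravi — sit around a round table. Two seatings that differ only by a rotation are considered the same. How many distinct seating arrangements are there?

Around a circle, 7 distinct people have 7!/7 = (6)! = 720 rotationally distinct seatings.

720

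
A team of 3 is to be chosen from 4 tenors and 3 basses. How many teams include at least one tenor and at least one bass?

30

Unrestricted: C(7,3) = 35 ways to pick any 3 of the 7.
Subtract selections that omit an entire group: no tenors → C(3,3) = 1; no basses → C(4,3) = 4.
Both groups omitted at once is impossible, so 35 − 5 = 30.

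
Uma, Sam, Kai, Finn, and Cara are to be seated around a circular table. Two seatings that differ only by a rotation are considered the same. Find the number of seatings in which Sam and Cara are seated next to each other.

Glue Sam and Cara into a block (2 internal orders). Seating 4 units around a circle gives (3)! arrangements.
So 2 × (3)! = 2 × 6 = 12.

12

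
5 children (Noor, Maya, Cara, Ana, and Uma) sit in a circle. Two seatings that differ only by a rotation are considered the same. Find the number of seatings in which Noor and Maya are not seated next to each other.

12

Without the restriction there are (4)! = 24 seatings.
Those with Noor next to Maya: fuse the pair into one unit and seat 4 units around a circle — 2·(3)! = 12.
Subtracting, 24 − 12 = 12.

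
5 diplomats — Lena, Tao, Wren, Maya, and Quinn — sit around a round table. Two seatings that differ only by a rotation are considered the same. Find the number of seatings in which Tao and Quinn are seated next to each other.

Treat {Tao, Quinn} as one unit (2 internal orders) and seat the resulting 4 units around the table: (3)! circular arrangements.
So 2 × (3)! = 2 × 6 = 12.

12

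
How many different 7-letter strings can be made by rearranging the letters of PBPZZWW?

Letter multiplicities in PBPZZWW: B×1, P×2, W×2, Z×2.
The number of distinct arrangements is 7!/(2!·2!·2!) = 5040/8 = 630.

630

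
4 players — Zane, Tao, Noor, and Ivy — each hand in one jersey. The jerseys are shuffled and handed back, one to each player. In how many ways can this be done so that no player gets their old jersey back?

9

Let Aᵢ be the assignments in which player i gets their old jersey. We want the size of the complement of A₁∪…∪A_4.
By inclusion–exclusion this is Σ_{j=0}^{4} (−1)^j C(4,j)·(4−j)!.
Computing: 24 − 24 + 12 − 4 + 1 = 9.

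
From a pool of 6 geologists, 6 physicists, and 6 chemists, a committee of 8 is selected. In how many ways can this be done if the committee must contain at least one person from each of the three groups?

With no constraint there are C(18,8) = 43758 possible selections.
Selections missing a whole group: no geologists → C(12,8) = 495; no physicists → C(12,8) = 495; no chemists → C(12,8) = 495.
Add back selections omitting two groups (i.e. drawn from a single group): C(6,8) + C(6,8) + C(6,8) = 0.
By inclusion–exclusion: 43758 − 1485 + 0 = 42273.

42273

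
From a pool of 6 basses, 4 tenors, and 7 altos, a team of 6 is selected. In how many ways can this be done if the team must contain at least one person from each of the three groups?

Unrestricted: C(17,6) = 12376 ways to pick any 6 of the 17.
Selections missing a whole group: no basses → C(11,6) = 462; no tenors → C(13,6) = 1716; no altos → C(10,6) = 210.
Add back selections omitting two groups (i.e. drawn from a single group): C(6,6) + C(4,6) + C(7,6) = 8.
By inclusion–exclusion: 12376 − 2388 + 8 = 9996.

9996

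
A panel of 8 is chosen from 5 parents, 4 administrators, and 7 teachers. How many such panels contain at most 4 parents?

12705

Split by how many parents are chosen (0 through 4).
Sum: C(5,0)·C(11,8) + C(5,1)·C(11,7) + C(5,2)·C(11,6) + C(5,3)·C(11,5) + C(5,4)·C(11,4) = 165 + 1650 + 4620 + 4620 + 1650 = 12705.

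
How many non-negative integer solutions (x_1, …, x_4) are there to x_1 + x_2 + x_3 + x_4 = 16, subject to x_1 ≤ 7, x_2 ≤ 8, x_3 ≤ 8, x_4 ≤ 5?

Ignoring the caps, the number of non-negative solutions to x_1+…+x_4 = 16 is C(19,3) = 969.
Subtract solutions that violate a single cap (substitute x_i' = x_i − (cap_i+1)): x_1 ≥ 8 gives C(11,3) = 165; x_2 ≥ 9 gives C(10,3) = 120; x_3 ≥ 9 gives C(10,3) = 120; x_4 ≥ 6 gives C(13,3) = 286. Together 691.
Add back pairs where two caps are both exceeded: 0 + 0 + 10 + 0 + 4 + 4 = 18.
By inclusion–exclusion the count is 969 − 691 + 18 = 296.

296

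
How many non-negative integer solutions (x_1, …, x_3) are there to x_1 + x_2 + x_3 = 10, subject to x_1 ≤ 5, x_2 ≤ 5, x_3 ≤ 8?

33

By stars and bars, unrestricted non-negative solutions to x_1+…+x_3 = 10 number C(10+2,2) = 66.
Subtract solutions that violate a single cap (substitute x_i' = x_i − (cap_i+1)): x_1 ≥ 6 gives C(6,2) = 15; x_2 ≥ 6 gives C(6,2) = 15; x_3 ≥ 9 gives C(3,2) = 3. Together 33.
No two caps can be exceeded simultaneously, so the pair terms are all 0.
By inclusion–exclusion the count is 66 − 33 + 0 = 33.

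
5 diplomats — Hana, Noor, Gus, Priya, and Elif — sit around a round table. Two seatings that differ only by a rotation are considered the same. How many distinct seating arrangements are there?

Seat Hana anywhere (absorbing the rotational symmetry), then permute the other 4: (4)! = 24.

24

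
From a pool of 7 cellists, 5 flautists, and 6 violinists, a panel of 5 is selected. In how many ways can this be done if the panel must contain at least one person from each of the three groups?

6055

With no constraint there are C(18,5) = 8568 possible selections.
Subtract selections that omit an entire group: no cellists → C(11,5) = 462; no flautists → C(13,5) = 1287; no violinists → C(12,5) = 792.
Add back selections omitting two groups (i.e. drawn from a single group): C(7,5) + C(5,5) + C(6,5) = 28.
By inclusion–exclusion: 8568 − 2541 + 28 = 6055.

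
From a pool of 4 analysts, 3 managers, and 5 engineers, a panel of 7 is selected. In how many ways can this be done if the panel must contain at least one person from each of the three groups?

747

Total 7-person selections from all 12: C(12,7) = 792.
Selections missing a whole group: no analysts → C(8,7) = 8; no managers → C(9,7) = 36; no engineers → C(7,7) = 1.
Add back selections omitting two groups (i.e. drawn from a single group): C(4,7) + C(3,7) + C(5,7) = 0.
By inclusion–exclusion: 792 − 45 + 0 = 747.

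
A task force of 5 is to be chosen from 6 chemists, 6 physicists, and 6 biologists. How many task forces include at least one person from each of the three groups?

6210

Unrestricted: C(18,5) = 8568 ways to pick any 5 of the 18.
Selections missing a whole group: no chemists → C(12,5) = 792; no physicists → C(12,5) = 792; no biologists → C(12,5) = 792.
Add back selections omitting two groups (i.e. drawn from a single group): C(6,5) + C(6,5) + C(6,5) = 18.
By inclusion–exclusion: 8568 − 2376 + 18 = 6210.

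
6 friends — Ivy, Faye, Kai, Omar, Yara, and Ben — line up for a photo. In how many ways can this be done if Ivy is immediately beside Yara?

Treat {Ivy, Yara} as a single unit. There are 5 units to order, and the pair itself can be ordered 2 ways.
That gives 2 × 5! = 2 × 120 = 240.

240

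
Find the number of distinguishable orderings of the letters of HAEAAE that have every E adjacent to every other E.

Treat the 2 copies of E as a single block. The multiset to arrange is then {EE, A, A, A, H}, 5 items in all.
That gives (5)!/(3!) = 20 arrangements.

20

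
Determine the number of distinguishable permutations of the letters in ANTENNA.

ANTENNA has 7 letters with A appearing twice and N appearing 3 times.
So there are 7! / (3!·2!) = 420 distinguishable arrangements.

420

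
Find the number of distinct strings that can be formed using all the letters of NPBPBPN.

210

Letter multiplicities in NPBPBPN: B×2, N×2, P×3.
Dividing 7! = 5040 by 3!·2!·2! = 24 for the repeated letters gives 210.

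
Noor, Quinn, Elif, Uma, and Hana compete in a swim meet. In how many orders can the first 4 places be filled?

There are 5 choices for 1st place, 4 for 2nd, and so on down to 2 for position 4.
That gives 5 × 4 × 3 × 2 = 120.

120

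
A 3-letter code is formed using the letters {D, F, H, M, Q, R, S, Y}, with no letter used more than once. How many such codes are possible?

336

With no repetition, fill the 3 letters in order: 8 choices, then 7, down to 6.
That product is 8 × 7 × 6 = 336.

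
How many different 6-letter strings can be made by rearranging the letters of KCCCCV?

30

Letter multiplicities in KCCCCV: C×4, K×1, V×1.
The number of distinct arrangements is 6!/(4!) = 720/24 = 30.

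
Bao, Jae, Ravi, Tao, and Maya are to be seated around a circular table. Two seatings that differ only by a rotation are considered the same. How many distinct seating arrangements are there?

24

Seat Bao anywhere (absorbing the rotational symmetry), then permute the other 4: (4)! = 24.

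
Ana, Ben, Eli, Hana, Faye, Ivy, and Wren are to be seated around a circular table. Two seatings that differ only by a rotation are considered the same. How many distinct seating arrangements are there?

Around a circle, 7 distinct people have 7!/7 = (6)! = 720 rotationally distinct seatings.

720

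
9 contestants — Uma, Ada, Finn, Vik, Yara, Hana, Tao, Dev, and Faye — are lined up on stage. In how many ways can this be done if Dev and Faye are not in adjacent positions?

There are 9! = 362880 arrangements in all. If Dev and Faye are adjacent, merging them into one block gives 2·(8)! = 80640 arrangements.
So 362880 − 80640 = 282240 arrangements keep them apart.

282240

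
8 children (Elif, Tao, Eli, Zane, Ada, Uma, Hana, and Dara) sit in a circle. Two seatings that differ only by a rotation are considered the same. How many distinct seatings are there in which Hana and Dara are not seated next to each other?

3600

Without the restriction there are (7)! = 5040 seatings.
Those with Hana next to Dara: fuse the pair into one unit and seat 7 units around a circle — 2·(6)! = 1440.
Subtracting, 5040 − 1440 = 3600.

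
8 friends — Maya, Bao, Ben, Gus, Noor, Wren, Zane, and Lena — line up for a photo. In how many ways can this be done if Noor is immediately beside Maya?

10080

Treat {Noor, Maya} as a single unit. There are 7 units to order, and the pair itself can be ordered 2 ways.
So the count is 2·(7)! = 10080.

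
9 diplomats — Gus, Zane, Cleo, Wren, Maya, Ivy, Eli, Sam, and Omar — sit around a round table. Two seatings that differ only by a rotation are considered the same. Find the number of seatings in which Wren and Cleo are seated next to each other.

10080

Glue Wren and Cleo into a block (2 internal orders). Seating 8 units around a circle gives (7)! arrangements.
So 2 × (7)! = 2 × 5040 = 10080.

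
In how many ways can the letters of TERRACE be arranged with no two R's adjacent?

900

There are 7!/(2!·2!) = 1260 arrangements of TERRACE in total.
Arrangements with the R's together: treat RR as one letter, giving (6)!/(2!) = 360.
Hence 1260 − 360 = 900.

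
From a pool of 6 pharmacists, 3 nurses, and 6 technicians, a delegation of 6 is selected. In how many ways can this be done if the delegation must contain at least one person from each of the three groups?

3915

Unrestricted: C(15,6) = 5005 ways to pick any 6 of the 15.
Selections missing a whole group: no pharmacists → C(9,6) = 84; no nurses → C(12,6) = 924; no technicians → C(9,6) = 84.
Add back selections omitting two groups (i.e. drawn from a single group): C(6,6) + C(3,6) + C(6,6) = 2.
By inclusion–exclusion: 5005 − 1092 + 2 = 3915.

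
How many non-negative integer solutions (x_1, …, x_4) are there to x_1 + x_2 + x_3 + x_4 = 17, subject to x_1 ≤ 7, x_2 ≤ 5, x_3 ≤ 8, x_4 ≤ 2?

Ignoring the caps, the number of non-negative solutions to x_1+…+x_4 = 17 is C(20,3) = 1140.
Subtract solutions that violate a single cap (substitute x_i' = x_i − (cap_i+1)): x_1 ≥ 8 gives C(12,3) = 220; x_2 ≥ 6 gives C(14,3) = 364; x_3 ≥ 9 gives C(11,3) = 165; x_4 ≥ 3 gives C(17,3) = 680. Together 1429.
Add back pairs where two caps are both exceeded: 20 + 1 + 84 + 10 + 165 + 56 = 336.
Subtract triples: 0 + 1 + 0 + 0 = 1.
By inclusion–exclusion the count is 1140 − 1429 + 336 − 1 = 46.

46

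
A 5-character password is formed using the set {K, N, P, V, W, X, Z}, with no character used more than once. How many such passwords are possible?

Choose and order 5 of the 7 symbols: the first character has 7 options, the next 6, and so on down to 3.
That product is 7 × 6 × 5 × 4 × 3 = 2520.

2520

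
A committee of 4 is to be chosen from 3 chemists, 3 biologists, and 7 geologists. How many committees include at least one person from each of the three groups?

Total 4-person selections from all 13: C(13,4) = 715.
Selections missing a whole group: no chemists → C(10,4) = 210; no biologists → C(10,4) = 210; no geologists → C(6,4) = 15.
Add back selections omitting two groups (i.e. drawn from a single group): C(3,4) + C(3,4) + C(7,4) = 35.
By inclusion–exclusion: 715 − 435 + 35 = 315.

315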